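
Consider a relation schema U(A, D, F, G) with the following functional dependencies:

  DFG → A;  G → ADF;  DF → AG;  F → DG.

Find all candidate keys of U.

{F}, {G}

{F}⁺: F→DG adds D, G; DFG→A adds A → {A, D, F, G}.
{G}⁺: G→ADF adds A, D, F → {A, D, F, G}.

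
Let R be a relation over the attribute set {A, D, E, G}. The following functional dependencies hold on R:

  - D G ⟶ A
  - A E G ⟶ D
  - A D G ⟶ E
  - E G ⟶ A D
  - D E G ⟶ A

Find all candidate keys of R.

Attribute G never appears on the right-hand side of any dependency, so G must belong to every candidate key.
{G}⁺ = {G}, which is not all of the schema, so we must add further attributes.
{D, G}⁺: DG→A adds A; ADG→E adds E → {A, D, E, G}. Minimal: {G}⁺ = {G}; {D}⁺ = {D} — none reach the full schema.
{E, G}⁺: EG→AD adds A, D → {A, D, E, G}. Minimal: {G}⁺ = {G}; {E}⁺ = {E} — none reach the full schema.
Any other superkey contains one of these as a subset, so there are no further candidate keys.

{D, G}, {E, G}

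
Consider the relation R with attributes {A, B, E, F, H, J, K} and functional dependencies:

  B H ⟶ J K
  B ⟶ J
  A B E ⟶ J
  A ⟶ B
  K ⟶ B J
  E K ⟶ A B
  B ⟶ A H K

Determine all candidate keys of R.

Attributes E, F never appear on any right-hand side, so every candidate key must contain {E, F}.
{E, F}⁺ = {E, F}, which is not all of the schema, so we must add further attributes.
{A, E, F}⁺: A→B adds B; B→AHK adds H, K; BH→JK adds J → {A, B, E, F, H, J, K}.
{B, E, F}⁺: B→J adds J; B→AHK adds A, H, K → {A, B, E, F, H, J, K}.
{E, F, K}⁺: K→BJ adds B, J; EK→AB adds A; B→AHK adds H → {A, B, E, F, H, J, K}.
Any other superkey contains one of these as a subset, so there are no further candidate keys.

(A, E, F), (B, E, F), (E, F, K)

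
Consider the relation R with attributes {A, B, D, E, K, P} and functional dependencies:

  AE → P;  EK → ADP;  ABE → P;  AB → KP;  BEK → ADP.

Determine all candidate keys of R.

Attributes B, E never appear on any right-hand side, so every candidate key must contain {B, E}.
{B, E}⁺ = {B, E}, which is not all of the schema, so we must add further attributes.
{A, B, E}⁺: AE→P adds P; AB→KP adds K; BEK→ADP adds D → {A, B, D, E, K, P}.
{B, E, K}⁺: EK→ADP adds A, D, P → {A, B, D, E, K, P}.

{A, B, E}, {B, E, K}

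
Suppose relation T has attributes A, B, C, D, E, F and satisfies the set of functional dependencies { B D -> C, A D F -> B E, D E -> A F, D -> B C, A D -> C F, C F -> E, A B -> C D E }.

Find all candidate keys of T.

(A, B), (A, D), (D, E), (D, F)

{A, B}⁺: AB→CDE adds C, D, E; DE→AF adds F → {A, B, C, D, E, F}. Minimal: {B}⁺ = {B}; {A}⁺ = {A} — none reach the full schema.
{A, D}⁺: D→BC adds B, C; AD→CF adds F; CF→E adds E → {A, B, C, D, E, F}. Minimal: {D}⁺ = {B, C, D}; {A}⁺ = {A} — none reach the full schema.
{D, E}⁺: DE→AF adds A, F; D→BC adds B, C → {A, B, C, D, E, F}. Minimal: {E}⁺ = {E}; {D}⁺ = {B, C, D} — none reach the full schema.
{D, F}⁺: D→BC adds B, C; CF→E adds E; DE→AF adds A → {A, B, C, D, E, F}. Minimal: {F}⁺ = {F}; {D}⁺ = {B, C, D} — none reach the full schema.
Any other superkey contains one of these as a subset, so there are no further candidate keys.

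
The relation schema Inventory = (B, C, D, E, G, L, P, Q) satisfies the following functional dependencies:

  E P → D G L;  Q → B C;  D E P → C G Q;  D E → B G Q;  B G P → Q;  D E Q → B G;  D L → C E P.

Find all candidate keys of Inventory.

{D, L}⁺: DL→CEP adds C, E, P; EP→DGL adds G; DEP→CGQ adds Q; DE→BGQ adds B → {B, C, D, E, G, L, P, Q}. Minimal: {L}⁺ = {L}; {D}⁺ = {D} — none reach the full schema.
{E, P}⁺: EP→DGL adds D, G, L; DEP→CGQ adds C, Q; DE→BGQ adds B → {B, C, D, E, G, L, P, Q}. Minimal: {P}⁺ = {P}; {E}⁺ = {E} — none reach the full schema.
Any other superkey contains one of these as a subset, so there are no further candidate keys.

(D, L), (E, P)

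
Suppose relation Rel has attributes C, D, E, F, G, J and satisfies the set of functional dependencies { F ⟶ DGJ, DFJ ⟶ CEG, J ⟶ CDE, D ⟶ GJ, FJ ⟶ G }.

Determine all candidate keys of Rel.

{F}

Attribute F never appears on the right-hand side of any dependency, so F must belong to every candidate key.
{F}⁺ = {C, D, E, F, G, J}, which is all of the schema, so {F} is the only candidate key.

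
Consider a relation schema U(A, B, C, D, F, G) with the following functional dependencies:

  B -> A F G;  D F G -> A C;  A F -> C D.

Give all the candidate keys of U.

{B}

Attribute B never appears on the right-hand side of any dependency, so B must belong to every candidate key.
{B}⁺ = {A, B, C, D, F, G}, which is all of the schema, so {B} is the only candidate key.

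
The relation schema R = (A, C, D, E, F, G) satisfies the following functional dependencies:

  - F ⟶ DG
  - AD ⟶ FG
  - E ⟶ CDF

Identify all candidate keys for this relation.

Attributes A, E never appear on any right-hand side, so every candidate key must contain {A, E}.
{A, E}⁺ = {A, C, D, E, F, G}, which is all of the schema, so {A, E} is the only candidate key.

(A, E)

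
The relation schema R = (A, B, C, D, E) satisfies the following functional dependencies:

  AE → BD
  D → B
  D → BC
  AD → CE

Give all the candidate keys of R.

{A, D}, {A, E}

Attribute A never appears on the right-hand side of any dependency, so A must belong to every candidate key.
{A}⁺ = {A}, which is not all of the schema, so we must add further attributes.
{A, D}⁺: D→B adds B; D→BC adds C; AD→CE adds E → {A, B, C, D, E}.
{A, E}⁺: AE→BD adds B, D; D→BC adds C → {A, B, C, D, E}.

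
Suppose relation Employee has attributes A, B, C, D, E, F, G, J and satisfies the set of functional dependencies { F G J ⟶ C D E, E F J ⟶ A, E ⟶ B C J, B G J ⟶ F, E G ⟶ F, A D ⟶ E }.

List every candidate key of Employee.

{E, G}, {A, D, G}, {B, G, J}, {F, G, J}

Attribute G never appears on the right-hand side of any dependency, so G must belong to every candidate key.
{G}⁺ = {G}, which is not all of the schema, so we must add further attributes.
{E, G}⁺: E→BCJ adds B, C, J; BGJ→F adds F; FGJ→CDE adds D; EFJ→A adds A → {A, B, C, D, E, F, G, J}. Minimal: {G}⁺ = {G}; {E}⁺ = {B, C, E, J} — none reach the full schema.
{A, D, G}⁺: AD→E adds E; E→BCJ adds B, C, J; BGJ→F adds F → {A, B, C, D, E, F, G, J}. Minimal: {D, G}⁺ = {D, G}; {A, G}⁺ = {A, G}; {A, D}⁺ = {A, B, C, D, E, J} — none reach the full schema.
{B, G, J}⁺: BGJ→F adds F; FGJ→CDE adds C, D, E; EFJ→A adds A → {A, B, C, D, E, F, G, J}. Minimal: {G, J}⁺ = {G, J}; {B, J}⁺ = {B, J}; {B, G}⁺ = {B, G} — none reach the full schema.
{F, G, J}⁺: FGJ→CDE adds C, D, E; EFJ→A adds A; E→BCJ adds B → {A, B, C, D, E, F, G, J}. Minimal: {G, J}⁺ = {G, J}; {F, J}⁺ = {F, J}; {F, G}⁺ = {F, G} — none reach the full schema.
Any other superkey contains one of these as a subset, so there are no further candidate keys.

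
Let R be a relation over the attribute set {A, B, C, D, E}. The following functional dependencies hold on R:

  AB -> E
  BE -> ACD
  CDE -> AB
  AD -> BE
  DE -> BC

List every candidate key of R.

{A, B}⁺: AB→E adds E; BE→ACD adds C, D → {A, B, C, D, E}. Minimal: {B}⁺ = {B}; {A}⁺ = {A} — none reach the full schema.
{A, D}⁺: AD→BE adds B, E; DE→BC adds C → {A, B, C, D, E}. Minimal: {D}⁺ = {D}; {A}⁺ = {A} — none reach the full schema.
{B, E}⁺: BE→ACD adds A, C, D → {A, B, C, D, E}. Minimal: {E}⁺ = {E}; {B}⁺ = {B} — none reach the full schema.
{D, E}⁺: DE→BC adds B, C; BE→ACD adds A → {A, B, C, D, E}. Minimal: {E}⁺ = {E}; {D}⁺ = {D} — none reach the full schema.

{A, B}, {A, D}, {B, E}, {D, E}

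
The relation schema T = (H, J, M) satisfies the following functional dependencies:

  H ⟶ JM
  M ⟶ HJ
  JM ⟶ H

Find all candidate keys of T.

H, M

{H}⁺: H→JM adds J, M → {H, J, M}.
{M}⁺: M→HJ adds H, J → {H, J, M}.
Any other superkey contains one of these as a subset, so there are no further candidate keys.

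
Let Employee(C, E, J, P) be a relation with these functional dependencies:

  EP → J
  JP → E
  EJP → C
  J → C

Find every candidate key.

{E, P}⁺: EP→J adds J; EJP→C adds C → {C, E, J, P}. Minimal: {P}⁺ = {P}; {E}⁺ = {E} — none reach the full schema.
{J, P}⁺: JP→E adds E; EJP→C adds C → {C, E, J, P}. Minimal: {P}⁺ = {P}; {J}⁺ = {C, J} — none reach the full schema.
Any other superkey contains one of these as a subset, so there are no further candidate keys.

EP; JP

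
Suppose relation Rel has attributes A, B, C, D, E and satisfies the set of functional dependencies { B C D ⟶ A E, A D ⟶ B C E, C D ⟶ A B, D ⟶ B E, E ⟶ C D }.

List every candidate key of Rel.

{D}⁺: D→BE adds B, E; E→CD adds C; BCD→AE adds A → {A, B, C, D, E}.
{E}⁺: E→CD adds C, D; CD→AB adds A, B → {A, B, C, D, E}.
Any other superkey contains one of these as a subset, so there are no further candidate keys.

{D}, {E}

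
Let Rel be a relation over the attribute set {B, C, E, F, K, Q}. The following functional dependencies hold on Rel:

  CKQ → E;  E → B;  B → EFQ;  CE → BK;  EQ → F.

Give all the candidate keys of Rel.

BC; CE; CKQ

Attribute C never appears on the right-hand side of any dependency, so C must belong to every candidate key.
{C}⁺ = {C}, which is not all of the schema, so we must add further attributes.
{B, C}⁺: B→EFQ adds E, F, Q; CE→BK adds K → {B, C, E, F, K, Q}.
{C, E}⁺: E→B adds B; B→EFQ adds F, Q; CE→BK adds K → {B, C, E, F, K, Q}.
{C, K, Q}⁺: CKQ→E adds E; E→B adds B; B→EFQ adds F → {B, C, E, F, K, Q}.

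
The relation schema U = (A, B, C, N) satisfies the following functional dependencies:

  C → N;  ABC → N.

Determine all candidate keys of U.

Attributes A, B, C never appear on any right-hand side, so every candidate key must contain {A, B, C}.
{A, B, C}⁺ = {A, B, C, N}, which is all of the schema, so {A, B, C} is the only candidate key.

ABC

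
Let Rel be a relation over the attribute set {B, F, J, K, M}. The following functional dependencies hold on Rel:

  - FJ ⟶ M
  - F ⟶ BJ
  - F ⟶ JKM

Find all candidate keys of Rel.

Attribute F never appears on the right-hand side of any dependency, so F must belong to every candidate key.
{F}⁺ = {B, F, J, K, M}, which is all of the schema, so {F} is the only candidate key.

(F)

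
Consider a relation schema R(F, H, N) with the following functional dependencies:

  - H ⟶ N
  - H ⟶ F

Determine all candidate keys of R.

{H}⁺: H→N adds N; H→F adds F → {F, H, N}.

(H)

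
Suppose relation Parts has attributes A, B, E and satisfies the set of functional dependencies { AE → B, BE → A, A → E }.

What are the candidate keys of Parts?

{A}; {B, E}

{A}⁺: A→E adds E; AE→B adds B → {A, B, E}.
{B, E}⁺: BE→A adds A → {A, B, E}. Minimal: {E}⁺ = {E}; {B}⁺ = {B} — none reach the full schema.
Any other superkey contains one of these as a subset, so there are no further candidate keys.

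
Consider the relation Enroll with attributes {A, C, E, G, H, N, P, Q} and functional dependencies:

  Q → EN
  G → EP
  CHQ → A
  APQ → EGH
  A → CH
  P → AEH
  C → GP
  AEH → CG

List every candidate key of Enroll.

{A, Q}, {C, Q}, {G, Q}, {P, Q}

Attribute Q never appears on the right-hand side of any dependency, so Q must belong to every candidate key.
{Q}⁺ = {E, N, Q}, which is not all of the schema, so we must add further attributes.
{A, Q}⁺: Q→EN adds E, N; A→CH adds C, H; C→GP adds G, P → {A, C, E, G, H, N, P, Q}.
{C, Q}⁺: Q→EN adds E, N; C→GP adds G, P; P→AEH adds A, H → {A, C, E, G, H, N, P, Q}.
{G, Q}⁺: Q→EN adds E, N; G→EP adds P; P→AEH adds A, H; AEH→CG adds C → {A, C, E, G, H, N, P, Q}.
{P, Q}⁺: Q→EN adds E, N; P→AEH adds A, H; AEH→CG adds C, G → {A, C, E, G, H, N, P, Q}.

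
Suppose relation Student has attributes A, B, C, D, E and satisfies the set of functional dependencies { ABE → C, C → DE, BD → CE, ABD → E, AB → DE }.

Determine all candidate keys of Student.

AB

Attributes A, B never appear on any right-hand side, so every candidate key must contain {A, B}.
{A, B}⁺ = {A, B, C, D, E}, which is all of the schema, so {A, B} is the only candidate key.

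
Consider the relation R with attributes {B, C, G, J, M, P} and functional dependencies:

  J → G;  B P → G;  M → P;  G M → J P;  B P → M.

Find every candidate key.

{B, C, M}, {B, C, P}

Attributes B, C never appear on any right-hand side, so every candidate key must contain {B, C}.
{B, C}⁺ = {B, C}, which is not all of the schema, so we must add further attributes.
{B, C, M}⁺: M→P adds P; BP→G adds G; GM→JP adds J → {B, C, G, J, M, P}. Minimal: {C, M}⁺ = {C, M, P}; {B, M}⁺ = {B, G, J, M, P}; {B, C}⁺ = {B, C} — none reach the full schema.
{B, C, P}⁺: BP→G adds G; BP→M adds M; GM→JP adds J → {B, C, G, J, M, P}. Minimal: {C, P}⁺ = {C, P}; {B, P}⁺ = {B, G, J, M, P}; {B, C}⁺ = {B, C} — none reach the full schema.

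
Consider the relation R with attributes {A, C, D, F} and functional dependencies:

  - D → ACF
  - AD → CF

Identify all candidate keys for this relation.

(D)

Attribute D never appears on the right-hand side of any dependency, so D must belong to every candidate key.
{D}⁺ = {A, C, D, F}, which is all of the schema, so {D} is the only candidate key.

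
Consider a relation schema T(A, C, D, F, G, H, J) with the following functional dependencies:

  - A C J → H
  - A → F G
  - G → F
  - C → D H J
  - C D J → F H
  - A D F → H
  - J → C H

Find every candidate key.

(A, C), (A, J)

Attribute A never appears on the right-hand side of any dependency, so A must belong to every candidate key.
{A}⁺ = {A, F, G}, which is not all of the schema, so we must add further attributes.
{A, C}⁺: A→FG adds F, G; C→DHJ adds D, H, J → {A, C, D, F, G, H, J}. Minimal: {C}⁺ = {C, D, F, H, J}; {A}⁺ = {A, F, G} — none reach the full schema.
{A, J}⁺: A→FG adds F, G; J→CH adds C, H; C→DHJ adds D → {A, C, D, F, G, H, J}. Minimal: {J}⁺ = {C, D, F, H, J}; {A}⁺ = {A, F, G} — none reach the full schema.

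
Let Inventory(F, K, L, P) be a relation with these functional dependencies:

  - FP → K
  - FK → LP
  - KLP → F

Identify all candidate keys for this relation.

{F, K}; {F, P}; {K, L, P}

{F, K}⁺: FK→LP adds L, P → {F, K, L, P}.
{F, P}⁺: FP→K adds K; FK→LP adds L → {F, K, L, P}.
{K, L, P}⁺: KLP→F adds F → {F, K, L, P}.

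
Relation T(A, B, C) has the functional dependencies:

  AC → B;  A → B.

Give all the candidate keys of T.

{A, C}

Attributes A, C never appear on any right-hand side, so every candidate key must contain {A, C}.
{A, C}⁺ = {A, B, C}, which is all of the schema, so {A, C} is the only candidate key.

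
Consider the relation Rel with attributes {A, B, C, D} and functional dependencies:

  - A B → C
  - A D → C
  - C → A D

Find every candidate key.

{A, B}, {B, C}

{A, B}⁺: AB→C adds C; C→AD adds D → {A, B, C, D}. Minimal: {B}⁺ = {B}; {A}⁺ = {A} — none reach the full schema.
{B, C}⁺: C→AD adds A, D → {A, B, C, D}. Minimal: {C}⁺ = {A, C, D}; {B}⁺ = {B} — none reach the full schema.
Any other superkey contains one of these as a subset, so there are no further candidate keys.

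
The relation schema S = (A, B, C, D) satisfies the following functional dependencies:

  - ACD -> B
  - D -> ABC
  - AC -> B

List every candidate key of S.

D

Attribute D never appears on the right-hand side of any dependency, so D must belong to every candidate key.
{D}⁺ = {A, B, C, D}, which is all of the schema, so {D} is the only candidate key.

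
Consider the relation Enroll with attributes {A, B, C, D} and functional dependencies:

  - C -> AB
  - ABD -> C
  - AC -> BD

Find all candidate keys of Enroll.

{C}, {A, B, D}

{C}⁺: C→AB adds A, B; AC→BD adds D → {A, B, C, D}.
{A, B, D}⁺: ABD→C adds C → {A, B, C, D}. Minimal: {B, D}⁺ = {B, D}; {A, D}⁺ = {A, D}; {A, B}⁺ = {A, B} — none reach the full schema.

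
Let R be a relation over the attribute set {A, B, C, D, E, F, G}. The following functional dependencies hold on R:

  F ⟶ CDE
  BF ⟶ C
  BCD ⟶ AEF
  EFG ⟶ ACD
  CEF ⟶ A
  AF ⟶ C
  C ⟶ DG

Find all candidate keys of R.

{B, C}; {B, F}

Attribute B never appears on the right-hand side of any dependency, so B must belong to every candidate key.
{B}⁺ = {B}, which is not all of the schema, so we must add further attributes.
{B, C}⁺: C→DG adds D, G; BCD→AEF adds A, E, F → {A, B, C, D, E, F, G}.
{B, F}⁺: F→CDE adds C, D, E; BCD→AEF adds A; C→DG adds G → {A, B, C, D, E, F, G}.
Any other superkey contains one of these as a subset, so there are no further candidate keys.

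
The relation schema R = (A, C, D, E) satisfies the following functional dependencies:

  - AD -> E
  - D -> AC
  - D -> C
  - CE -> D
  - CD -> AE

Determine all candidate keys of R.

{D}⁺: D→AC adds A, C; CD→AE adds E → {A, C, D, E}.
{C, E}⁺: CE→D adds D; CD→AE adds A → {A, C, D, E}. Minimal: {E}⁺ = {E}; {C}⁺ = {C} — none reach the full schema.

(D); (C, E)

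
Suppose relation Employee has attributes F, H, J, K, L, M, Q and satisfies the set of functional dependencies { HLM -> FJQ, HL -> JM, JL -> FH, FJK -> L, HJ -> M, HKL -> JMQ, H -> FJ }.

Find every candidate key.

{H, K}⁺: H→FJ adds F, J; FJK→L adds L; HJ→M adds M; HKL→JMQ adds Q → {F, H, J, K, L, M, Q}. Minimal: {K}⁺ = {K}; {H}⁺ = {F, H, J, M} — none reach the full schema.
{F, J, K}⁺: FJK→L adds L; JL→FH adds H; HJ→M adds M; HKL→JMQ adds Q → {F, H, J, K, L, M, Q}. Minimal: {J, K}⁺ = {J, K}; {F, K}⁺ = {F, K}; {F, J}⁺ = {F, J} — none reach the full schema.
{J, K, L}⁺: JL→FH adds F, H; HJ→M adds M; HKL→JMQ adds Q → {F, H, J, K, L, M, Q}. Minimal: {K, L}⁺ = {K, L}; {J, L}⁺ = {F, H, J, L, M, Q}; {J, K}⁺ = {J, K} — none reach the full schema.

HK, FJK, JKL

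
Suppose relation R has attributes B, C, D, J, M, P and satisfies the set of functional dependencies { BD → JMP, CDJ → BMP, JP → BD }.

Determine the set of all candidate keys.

Attribute C never appears on the right-hand side of any dependency, so C must belong to every candidate key.
{C}⁺ = {C}, which is not all of the schema, so we must add further attributes.
{B, C, D}⁺: BD→JMP adds J, M, P → {B, C, D, J, M, P}. Minimal: {C, D}⁺ = {C, D}; {B, D}⁺ = {B, D, J, M, P}; {B, C}⁺ = {B, C} — none reach the full schema.
{C, D, J}⁺: CDJ→BMP adds B, M, P → {B, C, D, J, M, P}. Minimal: {D, J}⁺ = {D, J}; {C, J}⁺ = {C, J}; {C, D}⁺ = {C, D} — none reach the full schema.
{C, J, P}⁺: JP→BD adds B, D; BD→JMP adds M → {B, C, D, J, M, P}. Minimal: {J, P}⁺ = {B, D, J, M, P}; {C, P}⁺ = {C, P}; {C, J}⁺ = {C, J} — none reach the full schema.
Any other superkey contains one of these as a subset, so there are no further candidate keys.

{B, C, D}, {C, D, J}, {C, J, P}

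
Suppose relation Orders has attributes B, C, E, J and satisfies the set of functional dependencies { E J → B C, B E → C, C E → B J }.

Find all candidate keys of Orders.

Attribute E never appears on the right-hand side of any dependency, so E must belong to every candidate key.
{E}⁺ = {E}, which is not all of the schema, so we must add further attributes.
{B, E}⁺: BE→C adds C; CE→BJ adds J → {B, C, E, J}.
{C, E}⁺: CE→BJ adds B, J → {B, C, E, J}.
{E, J}⁺: EJ→BC adds B, C → {B, C, E, J}.
Any other superkey contains one of these as a subset, so there are no further candidate keys.

{B, E}; {C, E}; {E, J}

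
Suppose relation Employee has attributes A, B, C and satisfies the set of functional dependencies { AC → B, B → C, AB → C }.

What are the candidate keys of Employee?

Attribute A never appears on the right-hand side of any dependency, so A must belong to every candidate key.
{A}⁺ = {A}, which is not all of the schema, so we must add further attributes.
{A, B}⁺: B→C adds C → {A, B, C}. Minimal: {B}⁺ = {B, C}; {A}⁺ = {A} — none reach the full schema.
{A, C}⁺: AC→B adds B → {A, B, C}. Minimal: {C}⁺ = {C}; {A}⁺ = {A} — none reach the full schema.

AB; AC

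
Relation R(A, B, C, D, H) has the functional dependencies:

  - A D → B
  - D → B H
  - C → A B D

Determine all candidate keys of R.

(C)

{C}⁺: C→ABD adds A, B, D; D→BH adds H → {A, B, C, D, H}.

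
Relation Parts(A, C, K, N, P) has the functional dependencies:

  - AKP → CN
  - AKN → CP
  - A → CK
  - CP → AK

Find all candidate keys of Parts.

(A, N), (A, P), (C, P)

{A, N}⁺: A→CK adds C, K; AKN→CP adds P → {A, C, K, N, P}.
{A, P}⁺: A→CK adds C, K; AKP→CN adds N → {A, C, K, N, P}.
{C, P}⁺: CP→AK adds A, K; AKP→CN adds N → {A, C, K, N, P}.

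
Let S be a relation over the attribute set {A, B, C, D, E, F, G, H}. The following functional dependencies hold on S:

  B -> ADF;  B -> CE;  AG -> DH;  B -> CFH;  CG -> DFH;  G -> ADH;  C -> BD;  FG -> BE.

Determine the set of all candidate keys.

Attribute G never appears on the right-hand side of any dependency, so G must belong to every candidate key.
{G}⁺ = {A, D, G, H}, which is not all of the schema, so we must add further attributes.
{B, G}⁺: B→ADF adds A, D, F; B→CE adds C, E; AG→DH adds H → {A, B, C, D, E, F, G, H}. Minimal: {G}⁺ = {A, D, G, H}; {B}⁺ = {A, B, C, D, E, F, H} — none reach the full schema.
{C, G}⁺: CG→DFH adds D, F, H; G→ADH adds A; C→BD adds B; FG→BE adds E → {A, B, C, D, E, F, G, H}. Minimal: {G}⁺ = {A, D, G, H}; {C}⁺ = {A, B, C, D, E, F, H} — none reach the full schema.
{F, G}⁺: G→ADH adds A, D, H; FG→BE adds B, E; B→CE adds C → {A, B, C, D, E, F, G, H}. Minimal: {G}⁺ = {A, D, G, H}; {F}⁺ = {F} — none reach the full schema.

{B, G}; {C, G}; {F, G}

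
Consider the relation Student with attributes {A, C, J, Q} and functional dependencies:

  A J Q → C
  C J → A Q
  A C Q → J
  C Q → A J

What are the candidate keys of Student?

{C, J}⁺: CJ→AQ adds A, Q → {A, C, J, Q}.
{C, Q}⁺: CQ→AJ adds A, J → {A, C, J, Q}.
{A, J, Q}⁺: AJQ→C adds C → {A, C, J, Q}.
Any other superkey contains one of these as a subset, so there are no further candidate keys.

CJ, CQ, AJQ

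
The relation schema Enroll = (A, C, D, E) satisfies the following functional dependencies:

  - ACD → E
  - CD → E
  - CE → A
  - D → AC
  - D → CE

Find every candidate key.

Attribute D never appears on the right-hand side of any dependency, so D must belong to every candidate key.
{D}⁺ = {A, C, D, E}, which is all of the schema, so {D} is the only candidate key.

{D}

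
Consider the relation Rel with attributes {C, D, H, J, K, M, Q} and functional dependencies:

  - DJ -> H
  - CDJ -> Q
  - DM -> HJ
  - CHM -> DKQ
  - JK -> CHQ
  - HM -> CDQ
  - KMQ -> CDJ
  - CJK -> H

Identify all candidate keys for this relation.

Attribute M never appears on the right-hand side of any dependency, so M must belong to every candidate key.
{M}⁺ = {M}, which is not all of the schema, so we must add further attributes.
{D, M}⁺: DM→HJ adds H, J; HM→CDQ adds C, Q; CHM→DKQ adds K → {C, D, H, J, K, M, Q}.
{H, M}⁺: HM→CDQ adds C, D, Q; DM→HJ adds J; CHM→DKQ adds K → {C, D, H, J, K, M, Q}.
{J, K, M}⁺: JK→CHQ adds C, H, Q; HM→CDQ adds D → {C, D, H, J, K, M, Q}.
{K, M, Q}⁺: KMQ→CDJ adds C, D, J; CJK→H adds H → {C, D, H, J, K, M, Q}.
Any other superkey contains one of these as a subset, so there are no further candidate keys.

{D, M}, {H, M}, {J, K, M}, {K, M, Q}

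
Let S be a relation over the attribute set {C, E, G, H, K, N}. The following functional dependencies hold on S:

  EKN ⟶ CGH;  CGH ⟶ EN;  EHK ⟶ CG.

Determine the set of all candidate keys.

(E, H, K); (E, K, N); (C, G, H, K)

Attribute K never appears on the right-hand side of any dependency, so K must belong to every candidate key.
{K}⁺ = {K}, which is not all of the schema, so we must add further attributes.
{E, H, K}⁺: EHK→CG adds C, G; CGH→EN adds N → {C, E, G, H, K, N}. Minimal: {H, K}⁺ = {H, K}; {E, K}⁺ = {E, K}; {E, H}⁺ = {E, H} — none reach the full schema.
{E, K, N}⁺: EKN→CGH adds C, G, H → {C, E, G, H, K, N}. Minimal: {K, N}⁺ = {K, N}; {E, N}⁺ = {E, N}; {E, K}⁺ = {E, K} — none reach the full schema.
{C, G, H, K}⁺: CGH→EN adds E, N → {C, E, G, H, K, N}. Minimal: {G, H, K}⁺ = {G, H, K}; {C, H, K}⁺ = {C, H, K}; {C, G, K}⁺ = {C, G, K}; … — none reach the full schema.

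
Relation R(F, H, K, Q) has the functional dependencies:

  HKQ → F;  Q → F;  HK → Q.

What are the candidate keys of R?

HK

Attributes H, K never appear on any right-hand side, so every candidate key must contain {H, K}.
{H, K}⁺ = {F, H, K, Q}, which is all of the schema, so {H, K} is the only candidate key.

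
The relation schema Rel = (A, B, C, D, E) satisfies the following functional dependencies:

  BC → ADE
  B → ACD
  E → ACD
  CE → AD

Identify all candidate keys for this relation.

{B}⁺: B→ACD adds A, C, D; BC→ADE adds E → {A, B, C, D, E}.
No other minimal superkey exists.

(B)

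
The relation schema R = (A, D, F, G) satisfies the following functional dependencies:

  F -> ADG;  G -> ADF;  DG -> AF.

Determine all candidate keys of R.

{F}⁺: F→ADG adds A, D, G → {A, D, F, G}.
{G}⁺: G→ADF adds A, D, F → {A, D, F, G}.

(F); (G)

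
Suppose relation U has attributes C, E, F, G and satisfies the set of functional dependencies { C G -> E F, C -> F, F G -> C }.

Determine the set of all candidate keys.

Attribute G never appears on the right-hand side of any dependency, so G must belong to every candidate key.
{G}⁺ = {G}, which is not all of the schema, so we must add further attributes.
{C, G}⁺: CG→EF adds E, F → {C, E, F, G}. Minimal: {G}⁺ = {G}; {C}⁺ = {C, F} — none reach the full schema.
{F, G}⁺: FG→C adds C; CG→EF adds E → {C, E, F, G}. Minimal: {G}⁺ = {G}; {F}⁺ = {F} — none reach the full schema.

(C, G); (F, G)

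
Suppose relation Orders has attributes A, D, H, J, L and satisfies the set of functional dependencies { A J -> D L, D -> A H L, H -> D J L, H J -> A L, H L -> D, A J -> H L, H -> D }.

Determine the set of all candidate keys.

{D}⁺: D→AHL adds A, H, L; H→DJL adds J → {A, D, H, J, L}.
{H}⁺: H→DJL adds D, J, L; HJ→AL adds A → {A, D, H, J, L}.
{A, J}⁺: AJ→DL adds D, L; D→AHL adds H → {A, D, H, J, L}. Minimal: {J}⁺ = {J}; {A}⁺ = {A} — none reach the full schema.

(D), (H), (A, J)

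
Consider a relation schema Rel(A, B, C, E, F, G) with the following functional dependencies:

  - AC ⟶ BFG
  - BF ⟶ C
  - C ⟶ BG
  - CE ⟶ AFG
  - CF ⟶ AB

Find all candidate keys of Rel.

CE, BEF

Attribute E never appears on the right-hand side of any dependency, so E must belong to every candidate key.
{E}⁺ = {E}, which is not all of the schema, so we must add further attributes.
{C, E}⁺: C→BG adds B, G; CE→AFG adds A, F → {A, B, C, E, F, G}. Minimal: {E}⁺ = {E}; {C}⁺ = {B, C, G} — none reach the full schema.
{B, E, F}⁺: BF→C adds C; C→BG adds G; CE→AFG adds A → {A, B, C, E, F, G}. Minimal: {E, F}⁺ = {E, F}; {B, F}⁺ = {A, B, C, F, G}; {B, E}⁺ = {B, E} — none reach the full schema.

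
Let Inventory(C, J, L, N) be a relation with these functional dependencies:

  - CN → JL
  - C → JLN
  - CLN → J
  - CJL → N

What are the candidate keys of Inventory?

{C}

Attribute C never appears on the right-hand side of any dependency, so C must belong to every candidate key.
{C}⁺ = {C, J, L, N}, which is all of the schema, so {C} is the only candidate key.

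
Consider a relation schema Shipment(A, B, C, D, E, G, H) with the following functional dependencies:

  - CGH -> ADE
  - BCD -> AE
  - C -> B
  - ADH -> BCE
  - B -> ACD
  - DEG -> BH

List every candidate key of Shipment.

{B, G}, {C, G}, {D, E, G}, {A, D, G, H}

Attribute G never appears on the right-hand side of any dependency, so G must belong to every candidate key.
{G}⁺ = {G}, which is not all of the schema, so we must add further attributes.
{B, G}⁺: B→ACD adds A, C, D; BCD→AE adds E; DEG→BH adds H → {A, B, C, D, E, G, H}. Minimal: {G}⁺ = {G}; {B}⁺ = {A, B, C, D, E} — none reach the full schema.
{C, G}⁺: C→B adds B; B→ACD adds A, D; BCD→AE adds E; DEG→BH adds H → {A, B, C, D, E, G, H}. Minimal: {G}⁺ = {G}; {C}⁺ = {A, B, C, D, E} — none reach the full schema.
{D, E, G}⁺: DEG→BH adds B, H; B→ACD adds A, C → {A, B, C, D, E, G, H}. Minimal: {E, G}⁺ = {E, G}; {D, G}⁺ = {D, G}; {D, E}⁺ = {D, E} — none reach the full schema.
{A, D, G, H}⁺: ADH→BCE adds B, C, E → {A, B, C, D, E, G, H}. Minimal: {D, G, H}⁺ = {D, G, H}; {A, G, H}⁺ = {A, G, H}; {A, D, H}⁺ = {A, B, C, D, E, H}; … — none reach the full schema.
Any other superkey contains one of these as a subset, so there are no further candidate keys.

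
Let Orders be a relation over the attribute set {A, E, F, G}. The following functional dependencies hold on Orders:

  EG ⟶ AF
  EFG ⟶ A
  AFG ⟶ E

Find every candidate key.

Attribute G never appears on the right-hand side of any dependency, so G must belong to every candidate key.
{G}⁺ = {G}, which is not all of the schema, so we must add further attributes.
{E, G}⁺: EG→AF adds A, F → {A, E, F, G}. Minimal: {G}⁺ = {G}; {E}⁺ = {E} — none reach the full schema.
{A, F, G}⁺: AFG→E adds E → {A, E, F, G}. Minimal: {F, G}⁺ = {F, G}; {A, G}⁺ = {A, G}; {A, F}⁺ = {A, F} — none reach the full schema.
Any other superkey contains one of these as a subset, so there are no further candidate keys.

(E, G), (A, F, G)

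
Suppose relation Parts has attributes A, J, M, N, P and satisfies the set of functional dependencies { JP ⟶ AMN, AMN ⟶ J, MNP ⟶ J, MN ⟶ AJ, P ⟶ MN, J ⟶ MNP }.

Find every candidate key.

{J}, {P}, {M, N}

{J}⁺: J→MNP adds M, N, P; JP→AMN adds A → {A, J, M, N, P}.
{P}⁺: P→MN adds M, N; MNP→J adds J; MN→AJ adds A → {A, J, M, N, P}.
{M, N}⁺: MN→AJ adds A, J; J→MNP adds P → {A, J, M, N, P}. Minimal: {N}⁺ = {N}; {M}⁺ = {M} — none reach the full schema.
Any other superkey contains one of these as a subset, so there are no further candidate keys.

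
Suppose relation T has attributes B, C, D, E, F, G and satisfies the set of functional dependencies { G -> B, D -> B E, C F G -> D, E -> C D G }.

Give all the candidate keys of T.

Attribute F never appears on the right-hand side of any dependency, so F must belong to every candidate key.
{F}⁺ = {F}, which is not all of the schema, so we must add further attributes.
{D, F}⁺: D→BE adds B, E; E→CDG adds C, G → {B, C, D, E, F, G}.
{E, F}⁺: E→CDG adds C, D, G; G→B adds B → {B, C, D, E, F, G}.
{C, F, G}⁺: G→B adds B; CFG→D adds D; D→BE adds E → {B, C, D, E, F, G}.

(D, F), (E, F), (C, F, G)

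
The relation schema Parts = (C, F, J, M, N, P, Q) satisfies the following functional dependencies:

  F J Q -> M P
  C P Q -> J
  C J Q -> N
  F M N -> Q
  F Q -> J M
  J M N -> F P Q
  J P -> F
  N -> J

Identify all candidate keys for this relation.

(C, F, Q); (C, M, N); (C, P, Q); (C, J, M, Q)

{C, F, Q}⁺: FQ→JM adds J, M; FJQ→MP adds P; CJQ→N adds N → {C, F, J, M, N, P, Q}.
{C, M, N}⁺: N→J adds J; JMN→FPQ adds F, P, Q → {C, F, J, M, N, P, Q}.
{C, P, Q}⁺: CPQ→J adds J; CJQ→N adds N; JP→F adds F; FJQ→MP adds M → {C, F, J, M, N, P, Q}.
{C, J, M, Q}⁺: CJQ→N adds N; JMN→FPQ adds F, P → {C, F, J, M, N, P, Q}.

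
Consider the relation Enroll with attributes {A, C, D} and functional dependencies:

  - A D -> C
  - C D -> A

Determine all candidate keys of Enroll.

{A, D}⁺: AD→C adds C → {A, C, D}.
{C, D}⁺: CD→A adds A → {A, C, D}.

AD; CD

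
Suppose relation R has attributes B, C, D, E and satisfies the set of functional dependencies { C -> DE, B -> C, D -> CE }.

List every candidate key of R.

B

Attribute B never appears on the right-hand side of any dependency, so B must belong to every candidate key.
{B}⁺ = {B, C, D, E}, which is all of the schema, so {B} is the only candidate key.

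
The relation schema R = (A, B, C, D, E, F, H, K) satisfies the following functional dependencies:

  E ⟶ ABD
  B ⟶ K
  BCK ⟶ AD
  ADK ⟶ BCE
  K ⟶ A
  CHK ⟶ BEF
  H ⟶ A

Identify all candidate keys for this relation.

Attribute H never appears on the right-hand side of any dependency, so H must belong to every candidate key.
{H}⁺ = {A, H}, which is not all of the schema, so we must add further attributes.
{E, H}⁺: E→ABD adds A, B, D; B→K adds K; ADK→BCE adds C; CHK→BEF adds F → {A, B, C, D, E, F, H, K}. Minimal: {H}⁺ = {A, H}; {E}⁺ = {A, B, C, D, E, K} — none reach the full schema.
{B, C, H}⁺: B→K adds K; BCK→AD adds A, D; ADK→BCE adds E; CHK→BEF adds F → {A, B, C, D, E, F, H, K}. Minimal: {C, H}⁺ = {A, C, H}; {B, H}⁺ = {A, B, H, K}; {B, C}⁺ = {A, B, C, D, E, K} — none reach the full schema.
{B, D, H}⁺: B→K adds K; K→A adds A; ADK→BCE adds C, E; CHK→BEF adds F → {A, B, C, D, E, F, H, K}. Minimal: {D, H}⁺ = {A, D, H}; {B, H}⁺ = {A, B, H, K}; {B, D}⁺ = {A, B, C, D, E, K} — none reach the full schema.
{C, H, K}⁺: K→A adds A; CHK→BEF adds B, E, F; E→ABD adds D → {A, B, C, D, E, F, H, K}. Minimal: {H, K}⁺ = {A, H, K}; {C, K}⁺ = {A, C, K}; {C, H}⁺ = {A, C, H} — none reach the full schema.
{D, H, K}⁺: K→A adds A; ADK→BCE adds B, C, E; CHK→BEF adds F → {A, B, C, D, E, F, H, K}. Minimal: {H, K}⁺ = {A, H, K}; {D, K}⁺ = {A, B, C, D, E, K}; {D, H}⁺ = {A, D, H} — none reach the full schema.
Any other superkey contains one of these as a subset, so there are no further candidate keys.

{E, H}, {B, C, H}, {B, D, H}, {C, H, K}, {D, H, K}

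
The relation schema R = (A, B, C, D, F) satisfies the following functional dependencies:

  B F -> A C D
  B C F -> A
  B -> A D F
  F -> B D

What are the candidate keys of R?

{B}, {F}

{B}⁺: B→ADF adds A, D, F; BF→ACD adds C → {A, B, C, D, F}.
{F}⁺: F→BD adds B, D; BF→ACD adds A, C → {A, B, C, D, F}.
Any other superkey contains one of these as a subset, so there are no further candidate keys.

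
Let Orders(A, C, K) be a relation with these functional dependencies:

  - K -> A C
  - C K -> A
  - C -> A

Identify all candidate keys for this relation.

{K}⁺: K→AC adds A, C → {A, C, K}.

(K)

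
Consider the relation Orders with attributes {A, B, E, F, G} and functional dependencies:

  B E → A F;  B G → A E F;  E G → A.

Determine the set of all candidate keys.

Attributes B, G never appear on any right-hand side, so every candidate key must contain {B, G}.
{B, G}⁺ = {A, B, E, F, G}, which is all of the schema, so {B, G} is the only candidate key.

{B, G}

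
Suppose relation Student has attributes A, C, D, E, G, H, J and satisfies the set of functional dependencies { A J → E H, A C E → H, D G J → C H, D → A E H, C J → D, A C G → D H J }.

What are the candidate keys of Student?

ACG; CDG; CGJ; DGJ

Attribute G never appears on the right-hand side of any dependency, so G must belong to every candidate key.
{G}⁺ = {G}, which is not all of the schema, so we must add further attributes.
{A, C, G}⁺: ACG→DHJ adds D, H, J; AJ→EH adds E → {A, C, D, E, G, H, J}. Minimal: {C, G}⁺ = {C, G}; {A, G}⁺ = {A, G}; {A, C}⁺ = {A, C} — none reach the full schema.
{C, D, G}⁺: D→AEH adds A, E, H; ACG→DHJ adds J → {A, C, D, E, G, H, J}. Minimal: {D, G}⁺ = {A, D, E, G, H}; {C, G}⁺ = {C, G}; {C, D}⁺ = {A, C, D, E, H} — none reach the full schema.
{C, G, J}⁺: CJ→D adds D; DGJ→CH adds H; D→AEH adds A, E → {A, C, D, E, G, H, J}. Minimal: {G, J}⁺ = {G, J}; {C, J}⁺ = {A, C, D, E, H, J}; {C, G}⁺ = {C, G} — none reach the full schema.
{D, G, J}⁺: DGJ→CH adds C, H; D→AEH adds A, E → {A, C, D, E, G, H, J}. Minimal: {G, J}⁺ = {G, J}; {D, J}⁺ = {A, D, E, H, J}; {D, G}⁺ = {A, D, E, G, H} — none reach the full schema.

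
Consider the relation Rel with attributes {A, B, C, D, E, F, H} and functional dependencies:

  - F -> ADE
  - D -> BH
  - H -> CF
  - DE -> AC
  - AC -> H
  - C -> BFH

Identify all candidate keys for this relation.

{C}⁺: C→BFH adds B, F, H; F→ADE adds A, D, E → {A, B, C, D, E, F, H}.
{D}⁺: D→BH adds B, H; H→CF adds C, F; F→ADE adds A, E → {A, B, C, D, E, F, H}.
{F}⁺: F→ADE adds A, D, E; D→BH adds B, H; H→CF adds C → {A, B, C, D, E, F, H}.
{H}⁺: H→CF adds C, F; C→BFH adds B; F→ADE adds A, D, E → {A, B, C, D, E, F, H}.

{C}, {D}, {F}, {H}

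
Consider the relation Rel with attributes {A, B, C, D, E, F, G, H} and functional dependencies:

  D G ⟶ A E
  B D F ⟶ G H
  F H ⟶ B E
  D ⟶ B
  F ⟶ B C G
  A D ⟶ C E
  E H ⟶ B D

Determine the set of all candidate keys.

{D, F}⁺: D→B adds B; F→BCG adds C, G; DG→AE adds A, E; BDF→GH adds H → {A, B, C, D, E, F, G, H}. Minimal: {F}⁺ = {B, C, F, G}; {D}⁺ = {B, D} — none reach the full schema.
{F, H}⁺: FH→BE adds B, E; F→BCG adds C, G; EH→BD adds D; DG→AE adds A → {A, B, C, D, E, F, G, H}. Minimal: {H}⁺ = {H}; {F}⁺ = {B, C, F, G} — none reach the full schema.
Any other superkey contains one of these as a subset, so there are no further candidate keys.

(D, F); (F, H)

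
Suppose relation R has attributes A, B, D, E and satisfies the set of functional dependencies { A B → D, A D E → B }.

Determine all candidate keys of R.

Attributes A, E never appear on any right-hand side, so every candidate key must contain {A, E}.
{A, E}⁺ = {A, E}, which is not all of the schema, so we must add further attributes.
{A, B, E}⁺: AB→D adds D → {A, B, D, E}.
{A, D, E}⁺: ADE→B adds B → {A, B, D, E}.
Any other superkey contains one of these as a subset, so there are no further candidate keys.

{A, B, E}, {A, D, E}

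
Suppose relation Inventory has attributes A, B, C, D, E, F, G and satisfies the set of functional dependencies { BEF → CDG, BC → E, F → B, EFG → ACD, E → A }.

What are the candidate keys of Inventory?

Attribute F never appears on the right-hand side of any dependency, so F must belong to every candidate key.
{F}⁺ = {B, F}, which is not all of the schema, so we must add further attributes.
{C, F}⁺: F→B adds B; BC→E adds E; E→A adds A; BEF→CDG adds D, G → {A, B, C, D, E, F, G}. Minimal: {F}⁺ = {B, F}; {C}⁺ = {C} — none reach the full schema.
{E, F}⁺: F→B adds B; E→A adds A; BEF→CDG adds C, D, G → {A, B, C, D, E, F, G}. Minimal: {F}⁺ = {B, F}; {E}⁺ = {A, E} — none reach the full schema.

(C, F); (E, F)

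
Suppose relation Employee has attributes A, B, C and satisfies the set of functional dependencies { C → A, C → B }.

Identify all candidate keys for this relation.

Attribute C never appears on the right-hand side of any dependency, so C must belong to every candidate key.
{C}⁺ = {A, B, C}, which is all of the schema, so {C} is the only candidate key.

{C}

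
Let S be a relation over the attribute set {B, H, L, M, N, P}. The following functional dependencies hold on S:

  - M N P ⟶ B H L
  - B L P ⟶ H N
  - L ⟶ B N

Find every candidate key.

Attributes M, P never appear on any right-hand side, so every candidate key must contain {M, P}.
{M, P}⁺ = {M, P}, which is not all of the schema, so we must add further attributes.
{L, M, P}⁺: L→BN adds B, N; MNP→BHL adds H → {B, H, L, M, N, P}. Minimal: {M, P}⁺ = {M, P}; {L, P}⁺ = {B, H, L, N, P}; {L, M}⁺ = {B, L, M, N} — none reach the full schema.
{M, N, P}⁺: MNP→BHL adds B, H, L → {B, H, L, M, N, P}. Minimal: {N, P}⁺ = {N, P}; {M, P}⁺ = {M, P}; {M, N}⁺ = {M, N} — none reach the full schema.
Any other superkey contains one of these as a subset, so there are no further candidate keys.

{L, M, P}, {M, N, P}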